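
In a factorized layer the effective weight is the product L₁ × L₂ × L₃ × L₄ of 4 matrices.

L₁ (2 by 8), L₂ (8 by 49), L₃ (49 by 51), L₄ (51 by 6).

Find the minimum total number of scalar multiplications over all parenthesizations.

Adjacent pairs: L₁L₂ = 2·8·49 = 784; L₂L₃ = 8·49·51 = 19992; L₃L₄ = 49·51·6 = 14994.
Length 3: L₁..L₃: k=1: 0+19992+2·8·51=20808; k=2: 784+0+2·49·51=5782 → min 5782 | L₂..L₄: k=2: 0+14994+8·49·6=17346; k=3: 19992+0+8·51·6=22440 → min 17346.
Length 4: L₁..L₄: k=1: 0+17346+2·8·6=17442; k=2: 784+14994+2·49·6=16366; k=3: 5782+0+2·51·6=6394 → min 6394.
Optimal order: (((L₁ × L₂) × L₃) × L₄) with cost 6394.

6394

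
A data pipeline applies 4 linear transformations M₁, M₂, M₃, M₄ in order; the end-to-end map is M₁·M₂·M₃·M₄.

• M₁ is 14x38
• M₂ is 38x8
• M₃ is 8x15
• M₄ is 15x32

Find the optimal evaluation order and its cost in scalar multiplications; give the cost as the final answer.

11680

Adjacent pairs: M₁M₂ = 14·38·8 = 4256; M₂M₃ = 38·8·15 = 4560; M₃M₄ = 8·15·32 = 3840.
Length 3: M₁..M₃: k=1: 0+4560+14·38·15=12540; k=2: 4256+0+14·8·15=5936 → min 5936 | M₂..M₄: k=2: 0+3840+38·8·32=13568; k=3: 4560+0+38·15·32=22800 → min 13568.
Length 4: M₁..M₄: k=1: 0+13568+14·38·32=30592; k=2: 4256+3840+14·8·32=11680; k=3: 5936+0+14·15·32=12656 → min 11680.
Optimal parenthesization: ((M₁·M₂)·(M₃·M₄)) with cost 11680.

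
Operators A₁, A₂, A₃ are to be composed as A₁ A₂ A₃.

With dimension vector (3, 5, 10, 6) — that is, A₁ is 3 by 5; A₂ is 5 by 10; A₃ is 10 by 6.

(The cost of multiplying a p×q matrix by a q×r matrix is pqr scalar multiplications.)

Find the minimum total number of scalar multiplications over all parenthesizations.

Order (A₁ (A₂ A₃)): (A₂ A₃): 5×10 by 10×6 → 5×6, cost 5·10·6 = 300; (A₁ (A₂ A₃)): 3×5 by 5×6 → 3×6, cost 3·5·6 = 90; cumulative 390. Total 390.
Order ((A₁ A₂) A₃): (A₁ A₂): 3×5 by 5×10 → 3×10, cost 3·5·10 = 150; ((A₁ A₂) A₃): 3×10 by 10×6 → 3×6, cost 3·10·6 = 180; cumulative 330. Total 330.
Minimum: 330.

330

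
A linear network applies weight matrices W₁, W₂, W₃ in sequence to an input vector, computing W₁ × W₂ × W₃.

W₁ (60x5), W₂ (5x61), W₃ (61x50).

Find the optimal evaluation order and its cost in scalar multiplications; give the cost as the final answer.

(W₁ × (W₂ × W₃)): cost 30250.
((W₁ × W₂) × W₃): cost 201300.
Optimal: (W₁ × (W₂ × W₃)) with cost 30250.

30250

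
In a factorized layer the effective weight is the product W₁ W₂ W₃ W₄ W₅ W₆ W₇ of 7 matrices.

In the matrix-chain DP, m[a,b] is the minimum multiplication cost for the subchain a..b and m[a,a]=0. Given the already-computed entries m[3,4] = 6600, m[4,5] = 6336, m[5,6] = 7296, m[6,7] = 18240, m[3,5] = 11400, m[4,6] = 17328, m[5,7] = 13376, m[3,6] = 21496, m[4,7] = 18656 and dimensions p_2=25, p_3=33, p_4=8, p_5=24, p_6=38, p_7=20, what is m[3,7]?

m[3,7] = min over k∈[3,6] of m[3,k]+m[k+1,7]+p_{2}·p_k·p_{7}.
k=3: 0 + 18656 + 25·33·20 = 35156; k=4: 6600 + 13376 + 25·8·20 = 23976; k=5: 11400 + 18240 + 25·24·20 = 41640; k=6: 21496 + 0 + 25·38·20 = 40496.
Minimum: 23976 at k=4.

23976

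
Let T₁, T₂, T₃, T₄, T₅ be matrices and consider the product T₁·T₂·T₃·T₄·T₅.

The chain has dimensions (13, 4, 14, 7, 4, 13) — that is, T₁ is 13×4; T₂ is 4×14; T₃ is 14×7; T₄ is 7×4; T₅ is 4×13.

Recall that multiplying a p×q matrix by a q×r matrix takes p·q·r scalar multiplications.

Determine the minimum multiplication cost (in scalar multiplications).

Adjacent pairs: T₁T₂ = 13·4·14 = 728; T₂T₃ = 4·14·7 = 392; T₃T₄ = 14·7·4 = 392; T₄T₅ = 7·4·13 = 364.
Length 3: T₁..T₃: k=1: 0+392+13·4·7=756; k=2: 728+0+13·14·7=2002 → min 756 | T₂..T₄: k=2: 0+392+4·14·4=616; k=3: 392+0+4·7·4=504 → min 504 | T₃..T₅: k=3: 0+364+14·7·13=1638; k=4: 392+0+14·4·13=1120 → min 1120.
Length 4: T₁..T₄: k=1: 0+504+13·4·4=712; k=2: 728+392+13·14·4=1848; k=3: 756+0+13·7·4=1120 → min 712 | T₂..T₅: k=2: 0+1120+4·14·13=1848; k=3: 392+364+4·7·13=1120; k=4: 504+0+4·4·13=712 → min 712.
Length 5: T₁..T₅: k=1: 0+712+13·4·13=1388; k=2: 728+1120+13·14·13=4214; k=3: 756+364+13·7·13=2303; k=4: 712+0+13·4·13=1388 → min 1388.
Optimal order: (T₁·(((T₂·T₃)·T₄)·T₅)) with cost 1388.

1388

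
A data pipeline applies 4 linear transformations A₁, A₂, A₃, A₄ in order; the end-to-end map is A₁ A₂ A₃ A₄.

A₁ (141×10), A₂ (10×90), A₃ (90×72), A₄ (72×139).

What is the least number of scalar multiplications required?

360870

Adjacent pairs: A₁A₂ = 141·10·90 = 126900; A₂A₃ = 10·90·72 = 64800; A₃A₄ = 90·72·139 = 900720.
Length 3: A₁..A₃: k=1: 0+64800+141·10·72=166320; k=2: 126900+0+141·90·72=1040580 → min 166320 | A₂..A₄: k=2: 0+900720+10·90·139=1025820; k=3: 64800+0+10·72·139=164880 → min 164880.
Length 4: A₁..A₄: k=1: 0+164880+141·10·139=360870; k=2: 126900+900720+141·90·139=2791530; k=3: 166320+0+141·72·139=1577448 → min 360870.
Optimal order: (A₁ ((A₂ A₃) A₄)) with cost 360870.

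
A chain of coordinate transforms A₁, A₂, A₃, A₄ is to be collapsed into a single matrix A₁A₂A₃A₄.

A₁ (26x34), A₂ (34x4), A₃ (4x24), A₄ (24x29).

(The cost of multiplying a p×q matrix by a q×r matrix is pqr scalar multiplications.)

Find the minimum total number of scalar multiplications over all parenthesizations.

9336

Adjacent pairs: A₁A₂ = 26·34·4 = 3536; A₂A₃ = 34·4·24 = 3264; A₃A₄ = 4·24·29 = 2784.
Length 3: A₁..A₃: k=1: 0+3264+26·34·24=24480; k=2: 3536+0+26·4·24=6032 → min 6032 | A₂..A₄: k=2: 0+2784+34·4·29=6728; k=3: 3264+0+34·24·29=26928 → min 6728.
Length 4: A₁..A₄: k=1: 0+6728+26·34·29=32364; k=2: 3536+2784+26·4·29=9336; k=3: 6032+0+26·24·29=24128 → min 9336.
Optimal order: ((A₁A₂)(A₃A₄)) with cost 9336.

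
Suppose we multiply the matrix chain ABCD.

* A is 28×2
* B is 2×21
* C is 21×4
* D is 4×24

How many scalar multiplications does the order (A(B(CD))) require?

(CD): 21×4 by 4×24 → 21×24, cost 21·4·24 = 2016
(B(CD)): 2×21 by 21×24 → 2×24, cost 2·21·24 = 1008; cumulative 3024
(A(B(CD))): 28×2 by 2×24 → 28×24, cost 28·2·24 = 1344; cumulative 4368
Total: 4368 scalar multiplications.

4368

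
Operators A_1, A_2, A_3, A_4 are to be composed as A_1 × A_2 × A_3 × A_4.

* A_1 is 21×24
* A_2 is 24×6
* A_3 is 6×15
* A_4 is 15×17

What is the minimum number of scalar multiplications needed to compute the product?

Adjacent pairs: A_1A_2 = 21·24·6 = 3024; A_2A_3 = 24·6·15 = 2160; A_3A_4 = 6·15·17 = 1530.
Length 3: A_1..A_3: k=1: 0+2160+21·24·15=9720; k=2: 3024+0+21·6·15=4914 → min 4914 | A_2..A_4: k=2: 0+1530+24·6·17=3978; k=3: 2160+0+24·15·17=8280 → min 3978.
Length 4: A_1..A_4: k=1: 0+3978+21·24·17=12546; k=2: 3024+1530+21·6·17=6696; k=3: 4914+0+21·15·17=10269 → min 6696.
Optimal order: ((A_1 × A_2) × (A_3 × A_4)) with cost 6696.

6696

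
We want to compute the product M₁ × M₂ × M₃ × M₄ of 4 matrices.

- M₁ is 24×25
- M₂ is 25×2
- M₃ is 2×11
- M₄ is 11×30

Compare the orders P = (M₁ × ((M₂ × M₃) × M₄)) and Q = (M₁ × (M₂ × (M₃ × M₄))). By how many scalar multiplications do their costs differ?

Order P = (M₁ × ((M₂ × M₃) × M₄)): (M₂ × M₃): 25×2 by 2×11 → 25×11, cost 25·2·11 = 550; ((M₂ × M₃) × M₄): 25×11 by 11×30 → 25×30, cost 25·11·30 = 8250; cumulative 8800; (M₁ × ((M₂ × M₃) × M₄)): 24×25 by 25×30 → 24×30, cost 24·25·30 = 18000; cumulative 26800. Total 26800.
Order Q = (M₁ × (M₂ × (M₃ × M₄))): (M₃ × M₄): 2×11 by 11×30 → 2×30, cost 2·11·30 = 660; (M₂ × (M₃ × M₄)): 25×2 by 2×30 → 25×30, cost 25·2·30 = 1500; cumulative 2160; (M₁ × (M₂ × (M₃ × M₄))): 24×25 by 25×30 → 24×30, cost 24·25·30 = 18000; cumulative 20160. Total 20160.
Difference: |26800 − 20160| = 6640.

6640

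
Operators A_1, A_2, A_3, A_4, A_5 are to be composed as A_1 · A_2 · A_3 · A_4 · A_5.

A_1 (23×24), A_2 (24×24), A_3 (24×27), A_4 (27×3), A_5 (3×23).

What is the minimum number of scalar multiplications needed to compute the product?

Adjacent pairs: A_1A_2 = 23·24·24 = 13248; A_2A_3 = 24·24·27 = 15552; A_3A_4 = 24·27·3 = 1944; A_4A_5 = 27·3·23 = 1863.
Length 3: A_1..A_3: k=1: 0+15552+23·24·27=30456; k=2: 13248+0+23·24·27=28152 → min 28152 | A_2..A_4: k=2: 0+1944+24·24·3=3672; k=3: 15552+0+24·27·3=17496 → min 3672 | A_3..A_5: k=3: 0+1863+24·27·23=16767; k=4: 1944+0+24·3·23=3600 → min 3600.
Length 4: A_1..A_4: k=1: 0+3672+23·24·3=5328; k=2: 13248+1944+23·24·3=16848; k=3: 28152+0+23·27·3=30015 → min 5328 | A_2..A_5: k=2: 0+3600+24·24·23=16848; k=3: 15552+1863+24·27·23=32319; k=4: 3672+0+24·3·23=5328 → min 5328.
Length 5: A_1..A_5: k=1: 0+5328+23·24·23=18024; k=2: 13248+3600+23·24·23=29544; k=3: 28152+1863+23·27·23=44298; k=4: 5328+0+23·3·23=6915 → min 6915.
Optimal order: ((A_1 · (A_2 · (A_3 · A_4))) · A_5) with cost 6915.

6915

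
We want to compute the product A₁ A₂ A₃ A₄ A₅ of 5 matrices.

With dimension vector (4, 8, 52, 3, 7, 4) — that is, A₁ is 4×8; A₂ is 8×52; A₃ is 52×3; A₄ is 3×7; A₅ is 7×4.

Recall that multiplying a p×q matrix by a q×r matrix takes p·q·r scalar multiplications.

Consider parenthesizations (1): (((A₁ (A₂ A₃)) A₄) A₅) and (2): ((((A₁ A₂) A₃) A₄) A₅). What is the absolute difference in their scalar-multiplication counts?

944

Order (1) = (((A₁ (A₂ A₃)) A₄) A₅): (A₂ A₃): 8×52 by 52×3 → 8×3, cost 8·52·3 = 1248; (A₁ (A₂ A₃)): 4×8 by 8×3 → 4×3, cost 4·8·3 = 96; cumulative 1344; ((A₁ (A₂ A₃)) A₄): 4×3 by 3×7 → 4×7, cost 4·3·7 = 84; cumulative 1428; (((A₁ (A₂ A₃)) A₄) A₅): 4×7 by 7×4 → 4×4, cost 4·7·4 = 112; cumulative 1540. Total 1540.
Order (2) = ((((A₁ A₂) A₃) A₄) A₅): (A₁ A₂): 4×8 by 8×52 → 4×52, cost 4·8·52 = 1664; ((A₁ A₂) A₃): 4×52 by 52×3 → 4×3, cost 4·52·3 = 624; cumulative 2288; (((A₁ A₂) A₃) A₄): 4×3 by 3×7 → 4×7, cost 4·3·7 = 84; cumulative 2372; ((((A₁ A₂) A₃) A₄) A₅): 4×7 by 7×4 → 4×4, cost 4·7·4 = 112; cumulative 2484. Total 2484.
Difference: |1540 − 2484| = 944.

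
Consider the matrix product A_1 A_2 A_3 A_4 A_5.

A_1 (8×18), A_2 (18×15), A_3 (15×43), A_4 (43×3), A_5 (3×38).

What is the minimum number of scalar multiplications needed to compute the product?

Adjacent pairs: A_1A_2 = 8·18·15 = 2160; A_2A_3 = 18·15·43 = 11610; A_3A_4 = 15·43·3 = 1935; A_4A_5 = 43·3·38 = 4902.
Length 3: A_1..A_3: k=1: 0+11610+8·18·43=17802; k=2: 2160+0+8·15·43=7320 → min 7320 | A_2..A_4: k=2: 0+1935+18·15·3=2745; k=3: 11610+0+18·43·3=13932 → min 2745 | A_3..A_5: k=3: 0+4902+15·43·38=29412; k=4: 1935+0+15·3·38=3645 → min 3645.
Length 4: A_1..A_4: k=1: 0+2745+8·18·3=3177; k=2: 2160+1935+8·15·3=4455; k=3: 7320+0+8·43·3=8352 → min 3177 | A_2..A_5: k=2: 0+3645+18·15·38=13905; k=3: 11610+4902+18·43·38=45924; k=4: 2745+0+18·3·38=4797 → min 4797.
Length 5: A_1..A_5: k=1: 0+4797+8·18·38=10269; k=2: 2160+3645+8·15·38=10365; k=3: 7320+4902+8·43·38=25294; k=4: 3177+0+8·3·38=4089 → min 4089.
Optimal order: ((A_1 (A_2 (A_3 A_4))) A_5) with cost 4089.

4089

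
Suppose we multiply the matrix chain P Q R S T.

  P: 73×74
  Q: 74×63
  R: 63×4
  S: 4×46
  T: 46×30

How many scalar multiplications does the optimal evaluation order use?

Adjacent pairs: PQ = 73·74·63 = 340326; QR = 74·63·4 = 18648; RS = 63·4·46 = 11592; ST = 4·46·30 = 5520.
Length 3: P..R: k=1: 0+18648+73·74·4=40256; k=2: 340326+0+73·63·4=358722 → min 40256 | Q..S: k=2: 0+11592+74·63·46=226044; k=3: 18648+0+74·4·46=32264 → min 32264 | R..T: k=3: 0+5520+63·4·30=13080; k=4: 11592+0+63·46·30=98532 → min 13080.
Length 4: P..S: k=1: 0+32264+73·74·46=280756; k=2: 340326+11592+73·63·46=563472; k=3: 40256+0+73·4·46=53688 → min 53688 | Q..T: k=2: 0+13080+74·63·30=152940; k=3: 18648+5520+74·4·30=33048; k=4: 32264+0+74·46·30=134384 → min 33048.
Length 5: P..T: k=1: 0+33048+73·74·30=195108; k=2: 340326+13080+73·63·30=491376; k=3: 40256+5520+73·4·30=54536; k=4: 53688+0+73·46·30=154428 → min 54536.
Optimal order: ((P (Q R)) (S T)) with cost 54536.

54536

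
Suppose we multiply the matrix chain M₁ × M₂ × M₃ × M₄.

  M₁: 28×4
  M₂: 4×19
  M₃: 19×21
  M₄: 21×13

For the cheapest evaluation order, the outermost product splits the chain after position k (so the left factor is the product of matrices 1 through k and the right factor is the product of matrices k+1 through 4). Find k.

Adjacent pairs: M₁M₂ = 28·4·19 = 2128; M₂M₃ = 4·19·21 = 1596; M₃M₄ = 19·21·13 = 5187.
Length 3: M₁..M₃: k=1: 0+1596+28·4·21=3948; k=2: 2128+0+28·19·21=13300 → min 3948 | M₂..M₄: k=2: 0+5187+4·19·13=6175; k=3: 1596+0+4·21·13=2688 → min 2688.
Top-level splits: k=1: (M₁..M₁)·(M₂..M₄) → 0+2688+28·4·13 = 4144; k=2: (M₁..M₂)·(M₃..M₄) → 2128+5187+28·19·13 = 14231; k=3: (M₁..M₃)·(M₄..M₄) → 3948+0+28·21·13 = 11592.
Best split is after M₁, i.e. k = 1.

1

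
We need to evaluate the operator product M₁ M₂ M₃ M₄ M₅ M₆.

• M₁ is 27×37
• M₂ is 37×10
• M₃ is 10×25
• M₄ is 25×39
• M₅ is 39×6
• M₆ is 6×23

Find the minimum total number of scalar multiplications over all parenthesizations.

19290

Adjacent pairs: M₁M₂ = 27·37·10 = 9990; M₂M₃ = 37·10·25 = 9250; M₃M₄ = 10·25·39 = 9750; M₄M₅ = 25·39·6 = 5850; M₅M₆ = 39·6·23 = 5382.
Length 3: M₁..M₃: k=1: 0+9250+27·37·25=34225; k=2: 9990+0+27·10·25=16740 → min 16740 | M₂..M₄: k=2: 0+9750+37·10·39=24180; k=3: 9250+0+37·25·39=45325 → min 24180 | M₃..M₅: k=3: 0+5850+10·25·6=7350; k=4: 9750+0+10·39·6=12090 → min 7350 | M₄..M₆: k=4: 0+5382+25·39·23=27807; k=5: 5850+0+25·6·23=9300 → min 9300.
Length 4: M₁..M₄: k=1: 0+24180+27·37·39=63141; k=2: 9990+9750+27·10·39=30270; k=3: 16740+0+27·25·39=43065 → min 30270 | M₂..M₅: k=2: 0+7350+37·10·6=9570; k=3: 9250+5850+37·25·6=20650; k=4: 24180+0+37·39·6=32838 → min 9570 | M₃..M₆: k=3: 0+9300+10·25·23=15050; k=4: 9750+5382+10·39·23=24102; k=5: 7350+0+10·6·23=8730 → min 8730.
Length 5: M₁..M₅: k=1: 0+9570+27·37·6=15564; k=2: 9990+7350+27·10·6=18960; k=3: 16740+5850+27·25·6=26640; k=4: 30270+0+27·39·6=36588 → min 15564 | M₂..M₆: k=2: 0+8730+37·10·23=17240; k=3: 9250+9300+37·25·23=39825; k=4: 24180+5382+37·39·23=62751; k=5: 9570+0+37·6·23=14676 → min 14676.
Length 6: M₁..M₆: k=1: 0+14676+27·37·23=37653; k=2: 9990+8730+27·10·23=24930; k=3: 16740+9300+27·25·23=41565; k=4: 30270+5382+27·39·23=59871; k=5: 15564+0+27·6·23=19290 → min 19290.
Optimal order: ((M₁ (M₂ (M₃ (M₄ M₅)))) M₆) with cost 19290.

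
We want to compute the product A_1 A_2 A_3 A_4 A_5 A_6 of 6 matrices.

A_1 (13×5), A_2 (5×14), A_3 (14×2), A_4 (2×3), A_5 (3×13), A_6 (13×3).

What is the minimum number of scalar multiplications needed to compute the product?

Adjacent pairs: A_1A_2 = 13·5·14 = 910; A_2A_3 = 5·14·2 = 140; A_3A_4 = 14·2·3 = 84; A_4A_5 = 2·3·13 = 78; A_5A_6 = 3·13·3 = 117.
Length 3: A_1..A_3: k=1: 0+140+13·5·2=270; k=2: 910+0+13·14·2=1274 → min 270 | A_2..A_4: k=2: 0+84+5·14·3=294; k=3: 140+0+5·2·3=170 → min 170 | A_3..A_5: k=3: 0+78+14·2·13=442; k=4: 84+0+14·3·13=630 → min 442 | A_4..A_6: k=4: 0+117+2·3·3=135; k=5: 78+0+2·13·3=156 → min 135.
Length 4: A_1..A_4: k=1: 0+170+13·5·3=365; k=2: 910+84+13·14·3=1540; k=3: 270+0+13·2·3=348 → min 348 | A_2..A_5: k=2: 0+442+5·14·13=1352; k=3: 140+78+5·2·13=348; k=4: 170+0+5·3·13=365 → min 348 | A_3..A_6: k=3: 0+135+14·2·3=219; k=4: 84+117+14·3·3=327; k=5: 442+0+14·13·3=988 → min 219.
Length 5: A_1..A_5: k=1: 0+348+13·5·13=1193; k=2: 910+442+13·14·13=3718; k=3: 270+78+13·2·13=686; k=4: 348+0+13·3·13=855 → min 686 | A_2..A_6: k=2: 0+219+5·14·3=429; k=3: 140+135+5·2·3=305; k=4: 170+117+5·3·3=332; k=5: 348+0+5·13·3=543 → min 305.
Length 6: A_1..A_6: k=1: 0+305+13·5·3=500; k=2: 910+219+13·14·3=1675; k=3: 270+135+13·2·3=483; k=4: 348+117+13·3·3=582; k=5: 686+0+13·13·3=1193 → min 483.
Optimal order: ((A_1 (A_2 A_3)) (A_4 (A_5 A_6))) with cost 483.

483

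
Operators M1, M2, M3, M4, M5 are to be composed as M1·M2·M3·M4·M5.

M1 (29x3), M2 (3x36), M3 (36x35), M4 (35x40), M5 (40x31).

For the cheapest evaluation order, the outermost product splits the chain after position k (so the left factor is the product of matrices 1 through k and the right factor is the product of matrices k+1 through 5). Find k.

1

Adjacent pairs: M1M2 = 29·3·36 = 3132; M2M3 = 3·36·35 = 3780; M3M4 = 36·35·40 = 50400; M4M5 = 35·40·31 = 43400.
Length 3: M1..M3: k=1: 0+3780+29·3·35=6825; k=2: 3132+0+29·36·35=39672 → min 6825 | M2..M4: k=2: 0+50400+3·36·40=54720; k=3: 3780+0+3·35·40=7980 → min 7980 | M3..M5: k=3: 0+43400+36·35·31=82460; k=4: 50400+0+36·40·31=95040 → min 82460.
Length 4: M1..M4: k=1: 0+7980+29·3·40=11460; k=2: 3132+50400+29·36·40=95292; k=3: 6825+0+29·35·40=47425 → min 11460 | M2..M5: k=2: 0+82460+3·36·31=85808; k=3: 3780+43400+3·35·31=50435; k=4: 7980+0+3·40·31=11700 → min 11700.
Top-level splits: k=1: (M1..M1)·(M2..M5) → 0+11700+29·3·31 = 14397; k=2: (M1..M2)·(M3..M5) → 3132+82460+29·36·31 = 117956; k=3: (M1..M3)·(M4..M5) → 6825+43400+29·35·31 = 81690; k=4: (M1..M4)·(M5..M5) → 11460+0+29·40·31 = 47420.
Best split is after M1, i.e. k = 1.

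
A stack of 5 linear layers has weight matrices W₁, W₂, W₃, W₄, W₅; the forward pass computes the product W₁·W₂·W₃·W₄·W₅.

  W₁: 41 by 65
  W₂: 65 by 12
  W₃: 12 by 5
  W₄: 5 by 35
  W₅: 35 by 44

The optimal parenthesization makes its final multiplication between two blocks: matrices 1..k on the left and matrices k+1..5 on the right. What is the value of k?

Adjacent pairs: W₁W₂ = 41·65·12 = 31980; W₂W₃ = 65·12·5 = 3900; W₃W₄ = 12·5·35 = 2100; W₄W₅ = 5·35·44 = 7700.
Length 3: W₁..W₃: k=1: 0+3900+41·65·5=17225; k=2: 31980+0+41·12·5=34440 → min 17225 | W₂..W₄: k=2: 0+2100+65·12·35=29400; k=3: 3900+0+65·5·35=15275 → min 15275 | W₃..W₅: k=3: 0+7700+12·5·44=10340; k=4: 2100+0+12·35·44=20580 → min 10340.
Length 4: W₁..W₄: k=1: 0+15275+41·65·35=108550; k=2: 31980+2100+41·12·35=51300; k=3: 17225+0+41·5·35=24400 → min 24400 | W₂..W₅: k=2: 0+10340+65·12·44=44660; k=3: 3900+7700+65·5·44=25900; k=4: 15275+0+65·35·44=115375 → min 25900.
Top-level splits: k=1: (W₁..W₁)·(W₂..W₅) → 0+25900+41·65·44 = 143160; k=2: (W₁..W₂)·(W₃..W₅) → 31980+10340+41·12·44 = 63968; k=3: (W₁..W₃)·(W₄..W₅) → 17225+7700+41·5·44 = 33945; k=4: (W₁..W₄)·(W₅..W₅) → 24400+0+41·35·44 = 87540.
Best split is after W₃, i.e. k = 3.

3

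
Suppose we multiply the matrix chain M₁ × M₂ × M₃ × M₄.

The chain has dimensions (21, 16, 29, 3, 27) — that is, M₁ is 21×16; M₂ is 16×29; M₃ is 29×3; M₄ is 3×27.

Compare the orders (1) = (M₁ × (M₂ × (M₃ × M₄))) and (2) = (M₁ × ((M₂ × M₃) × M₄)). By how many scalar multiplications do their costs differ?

Order (1) = (M₁ × (M₂ × (M₃ × M₄))): (M₃ × M₄): 29×3 by 3×27 → 29×27, cost 29·3·27 = 2349; (M₂ × (M₃ × M₄)): 16×29 by 29×27 → 16×27, cost 16·29·27 = 12528; cumulative 14877; (M₁ × (M₂ × (M₃ × M₄))): 21×16 by 16×27 → 21×27, cost 21·16·27 = 9072; cumulative 23949. Total 23949.
Order (2) = (M₁ × ((M₂ × M₃) × M₄)): (M₂ × M₃): 16×29 by 29×3 → 16×3, cost 16·29·3 = 1392; ((M₂ × M₃) × M₄): 16×3 by 3×27 → 16×27, cost 16·3·27 = 1296; cumulative 2688; (M₁ × ((M₂ × M₃) × M₄)): 21×16 by 16×27 → 21×27, cost 21·16·27 = 9072; cumulative 11760. Total 11760.
Difference: |23949 − 11760| = 12189.

12189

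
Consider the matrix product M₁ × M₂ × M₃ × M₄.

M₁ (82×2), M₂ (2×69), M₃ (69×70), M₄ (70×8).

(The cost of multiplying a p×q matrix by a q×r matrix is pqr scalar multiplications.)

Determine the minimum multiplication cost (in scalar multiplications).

12092

Adjacent pairs: M₁M₂ = 82·2·69 = 11316; M₂M₃ = 2·69·70 = 9660; M₃M₄ = 69·70·8 = 38640.
Length 3: M₁..M₃: k=1: 0+9660+82·2·70=21140; k=2: 11316+0+82·69·70=407376 → min 21140 | M₂..M₄: k=2: 0+38640+2·69·8=39744; k=3: 9660+0+2·70·8=10780 → min 10780.
Length 4: M₁..M₄: k=1: 0+10780+82·2·8=12092; k=2: 11316+38640+82·69·8=95220; k=3: 21140+0+82·70·8=67060 → min 12092.
Optimal order: (M₁ × ((M₂ × M₃) × M₄)) with cost 12092.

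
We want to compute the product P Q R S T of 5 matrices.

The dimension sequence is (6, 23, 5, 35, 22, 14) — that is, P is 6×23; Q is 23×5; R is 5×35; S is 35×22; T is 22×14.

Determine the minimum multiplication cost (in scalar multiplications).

Adjacent pairs: PQ = 6·23·5 = 690; QR = 23·5·35 = 4025; RS = 5·35·22 = 3850; ST = 35·22·14 = 10780.
Length 3: P..R: k=1: 0+4025+6·23·35=8855; k=2: 690+0+6·5·35=1740 → min 1740 | Q..S: k=2: 0+3850+23·5·22=6380; k=3: 4025+0+23·35·22=21735 → min 6380 | R..T: k=3: 0+10780+5·35·14=13230; k=4: 3850+0+5·22·14=5390 → min 5390.
Length 4: P..S: k=1: 0+6380+6·23·22=9416; k=2: 690+3850+6·5·22=5200; k=3: 1740+0+6·35·22=6360 → min 5200 | Q..T: k=2: 0+5390+23·5·14=7000; k=3: 4025+10780+23·35·14=26075; k=4: 6380+0+23·22·14=13464 → min 7000.
Length 5: P..T: k=1: 0+7000+6·23·14=8932; k=2: 690+5390+6·5·14=6500; k=3: 1740+10780+6·35·14=15460; k=4: 5200+0+6·22·14=7048 → min 6500.
Optimal order: ((P Q) ((R S) T)) with cost 6500.

6500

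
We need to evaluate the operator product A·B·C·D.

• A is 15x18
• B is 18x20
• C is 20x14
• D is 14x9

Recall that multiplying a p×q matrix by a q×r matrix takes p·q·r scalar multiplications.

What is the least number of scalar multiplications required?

Adjacent pairs: AB = 15·18·20 = 5400; BC = 18·20·14 = 5040; CD = 20·14·9 = 2520.
Length 3: A..C: k=1: 0+5040+15·18·14=8820; k=2: 5400+0+15·20·14=9600 → min 8820 | B..D: k=2: 0+2520+18·20·9=5760; k=3: 5040+0+18·14·9=7308 → min 5760.
Length 4: A..D: k=1: 0+5760+15·18·9=8190; k=2: 5400+2520+15·20·9=10620; k=3: 8820+0+15·14·9=10710 → min 8190.
Optimal order: (A·(B·(C·D))) with cost 8190.

8190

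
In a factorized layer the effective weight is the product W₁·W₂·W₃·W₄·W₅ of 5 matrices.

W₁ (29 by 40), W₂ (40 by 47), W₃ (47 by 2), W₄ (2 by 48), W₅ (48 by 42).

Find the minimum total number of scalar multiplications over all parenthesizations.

12548

Adjacent pairs: W₁W₂ = 29·40·47 = 54520; W₂W₃ = 40·47·2 = 3760; W₃W₄ = 47·2·48 = 4512; W₄W₅ = 2·48·42 = 4032.
Length 3: W₁..W₃: k=1: 0+3760+29·40·2=6080; k=2: 54520+0+29·47·2=57246 → min 6080 | W₂..W₄: k=2: 0+4512+40·47·48=94752; k=3: 3760+0+40·2·48=7600 → min 7600 | W₃..W₅: k=3: 0+4032+47·2·42=7980; k=4: 4512+0+47·48·42=99264 → min 7980.
Length 4: W₁..W₄: k=1: 0+7600+29·40·48=63280; k=2: 54520+4512+29·47·48=124456; k=3: 6080+0+29·2·48=8864 → min 8864 | W₂..W₅: k=2: 0+7980+40·47·42=86940; k=3: 3760+4032+40·2·42=11152; k=4: 7600+0+40·48·42=88240 → min 11152.
Length 5: W₁..W₅: k=1: 0+11152+29·40·42=59872; k=2: 54520+7980+29·47·42=119746; k=3: 6080+4032+29·2·42=12548; k=4: 8864+0+29·48·42=67328 → min 12548.
Optimal order: ((W₁·(W₂·W₃))·(W₄·W₅)) with cost 12548.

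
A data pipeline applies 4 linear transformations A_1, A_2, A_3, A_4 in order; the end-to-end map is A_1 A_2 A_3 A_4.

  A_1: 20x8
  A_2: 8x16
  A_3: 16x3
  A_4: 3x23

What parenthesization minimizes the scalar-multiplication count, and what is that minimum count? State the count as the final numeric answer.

2244

Adjacent pairs: A_1A_2 = 20·8·16 = 2560; A_2A_3 = 8·16·3 = 384; A_3A_4 = 16·3·23 = 1104.
Length 3: A_1..A_3: k=1: 0+384+20·8·3=864; k=2: 2560+0+20·16·3=3520 → min 864 | A_2..A_4: k=2: 0+1104+8·16·23=4048; k=3: 384+0+8·3·23=936 → min 936.
Length 4: A_1..A_4: k=1: 0+936+20·8·23=4616; k=2: 2560+1104+20·16·23=11024; k=3: 864+0+20·3·23=2244 → min 2244.
Optimal parenthesization: ((A_1 (A_2 A_3)) A_4) with cost 2244.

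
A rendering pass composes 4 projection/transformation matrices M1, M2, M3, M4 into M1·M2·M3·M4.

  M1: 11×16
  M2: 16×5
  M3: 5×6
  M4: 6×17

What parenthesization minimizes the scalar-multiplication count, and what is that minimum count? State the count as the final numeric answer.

Adjacent pairs: M1M2 = 11·16·5 = 880; M2M3 = 16·5·6 = 480; M3M4 = 5·6·17 = 510.
Length 3: M1..M3: k=1: 0+480+11·16·6=1536; k=2: 880+0+11·5·6=1210 → min 1210 | M2..M4: k=2: 0+510+16·5·17=1870; k=3: 480+0+16·6·17=2112 → min 1870.
Length 4: M1..M4: k=1: 0+1870+11·16·17=4862; k=2: 880+510+11·5·17=2325; k=3: 1210+0+11·6·17=2332 → min 2325.
Optimal parenthesization: ((M1·M2)·(M3·M4)) with cost 2325.

2325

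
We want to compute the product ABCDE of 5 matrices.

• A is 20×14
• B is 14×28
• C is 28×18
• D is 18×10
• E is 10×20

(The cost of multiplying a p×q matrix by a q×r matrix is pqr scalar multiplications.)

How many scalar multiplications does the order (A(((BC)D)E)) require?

17976

(BC): 14×28 by 28×18 → 14×18, cost 14·28·18 = 7056
((BC)D): 14×18 by 18×10 → 14×10, cost 14·18·10 = 2520; cumulative 9576
(((BC)D)E): 14×10 by 10×20 → 14×20, cost 14·10·20 = 2800; cumulative 12376
(A(((BC)D)E)): 20×14 by 14×20 → 20×20, cost 20·14·20 = 5600; cumulative 17976
Total: 17976 scalar multiplications.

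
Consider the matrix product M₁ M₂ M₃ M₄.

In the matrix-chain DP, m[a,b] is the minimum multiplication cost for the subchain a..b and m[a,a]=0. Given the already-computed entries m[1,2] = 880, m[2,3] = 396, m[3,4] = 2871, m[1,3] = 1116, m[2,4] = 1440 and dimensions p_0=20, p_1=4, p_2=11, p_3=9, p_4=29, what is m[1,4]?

3760

m[1,4] = min over k∈[1,3] of m[1,k]+m[k+1,4]+p_{0}·p_k·p_{4}.
k=1: 0 + 1440 + 20·4·29 = 3760; k=2: 880 + 2871 + 20·11·29 = 10131; k=3: 1116 + 0 + 20·9·29 = 6336.
Minimum: 3760 at k=1.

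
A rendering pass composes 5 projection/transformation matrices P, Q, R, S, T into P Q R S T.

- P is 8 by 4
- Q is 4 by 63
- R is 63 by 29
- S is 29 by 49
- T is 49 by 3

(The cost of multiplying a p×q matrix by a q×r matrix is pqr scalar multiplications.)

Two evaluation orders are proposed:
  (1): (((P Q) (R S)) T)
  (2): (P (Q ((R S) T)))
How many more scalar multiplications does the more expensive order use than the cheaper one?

Order (1) = (((P Q) (R S)) T): (P Q): 8×4 by 4×63 → 8×63, cost 8·4·63 = 2016; (R S): 63×29 by 29×49 → 63×49, cost 63·29·49 = 89523; ((P Q) (R S)): 8×63 by 63×49 → 8×49, cost 8·63·49 = 24696; cumulative 116235; (((P Q) (R S)) T): 8×49 by 49×3 → 8×3, cost 8·49·3 = 1176; cumulative 117411. Total 117411.
Order (2) = (P (Q ((R S) T))): (R S): 63×29 by 29×49 → 63×49, cost 63·29·49 = 89523; ((R S) T): 63×49 by 49×3 → 63×3, cost 63·49·3 = 9261; cumulative 98784; (Q ((R S) T)): 4×63 by 63×3 → 4×3, cost 4·63·3 = 756; cumulative 99540; (P (Q ((R S) T))): 8×4 by 4×3 → 8×3, cost 8·4·3 = 96; cumulative 99636. Total 99636.
Difference: |117411 − 99636| = 17775.

17775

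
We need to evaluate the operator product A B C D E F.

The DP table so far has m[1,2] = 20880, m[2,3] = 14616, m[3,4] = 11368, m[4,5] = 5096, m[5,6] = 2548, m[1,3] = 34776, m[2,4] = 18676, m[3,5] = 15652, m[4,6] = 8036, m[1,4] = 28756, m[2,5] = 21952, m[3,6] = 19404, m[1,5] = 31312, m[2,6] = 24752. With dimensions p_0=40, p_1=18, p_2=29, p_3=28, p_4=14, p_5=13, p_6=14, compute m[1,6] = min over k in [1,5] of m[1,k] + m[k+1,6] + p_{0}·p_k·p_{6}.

34832

m[1,6] = min over k∈[1,5] of m[1,k]+m[k+1,6]+p_{0}·p_k·p_{6}.
k=1: 0 + 24752 + 40·18·14 = 34832; k=2: 20880 + 19404 + 40·29·14 = 56524; k=3: 34776 + 8036 + 40·28·14 = 58492; k=4: 28756 + 2548 + 40·14·14 = 39144; k=5: 31312 + 0 + 40·13·14 = 38592.
Minimum: 34832 at k=1.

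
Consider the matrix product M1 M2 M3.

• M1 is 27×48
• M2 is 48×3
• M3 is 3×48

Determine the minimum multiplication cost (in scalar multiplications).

Order (M1 (M2 M3)): (M2 M3): 48×3 by 3×48 → 48×48, cost 48·3·48 = 6912; (M1 (M2 M3)): 27×48 by 48×48 → 27×48, cost 27·48·48 = 62208; cumulative 69120. Total 69120.
Order ((M1 M2) M3): (M1 M2): 27×48 by 48×3 → 27×3, cost 27·48·3 = 3888; ((M1 M2) M3): 27×3 by 3×48 → 27×48, cost 27·3·48 = 3888; cumulative 7776. Total 7776.
Minimum: 7776.

7776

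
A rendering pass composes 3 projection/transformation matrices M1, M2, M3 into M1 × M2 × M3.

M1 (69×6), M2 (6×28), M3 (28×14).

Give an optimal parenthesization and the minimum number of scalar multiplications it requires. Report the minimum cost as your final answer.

8148

(M1 × (M2 × M3)): cost 8148.
((M1 × M2) × M3): cost 38640.
Optimal: (M1 × (M2 × M3)) with cost 8148.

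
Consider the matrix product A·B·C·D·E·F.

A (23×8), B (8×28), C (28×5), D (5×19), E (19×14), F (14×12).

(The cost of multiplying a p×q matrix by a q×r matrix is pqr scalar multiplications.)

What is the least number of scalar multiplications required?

Adjacent pairs: AB = 23·8·28 = 5152; BC = 8·28·5 = 1120; CD = 28·5·19 = 2660; DE = 5·19·14 = 1330; EF = 19·14·12 = 3192.
Length 3: A..C: k=1: 0+1120+23·8·5=2040; k=2: 5152+0+23·28·5=8372 → min 2040 | B..D: k=2: 0+2660+8·28·19=6916; k=3: 1120+0+8·5·19=1880 → min 1880 | C..E: k=3: 0+1330+28·5·14=3290; k=4: 2660+0+28·19·14=10108 → min 3290 | D..F: k=4: 0+3192+5·19·12=4332; k=5: 1330+0+5·14·12=2170 → min 2170.
Length 4: A..D: k=1: 0+1880+23·8·19=5376; k=2: 5152+2660+23·28·19=20048; k=3: 2040+0+23·5·19=4225 → min 4225 | B..E: k=2: 0+3290+8·28·14=6426; k=3: 1120+1330+8·5·14=3010; k=4: 1880+0+8·19·14=4008 → min 3010 | C..F: k=3: 0+2170+28·5·12=3850; k=4: 2660+3192+28·19·12=12236; k=5: 3290+0+28·14·12=7994 → min 3850.
Length 5: A..E: k=1: 0+3010+23·8·14=5586; k=2: 5152+3290+23·28·14=17458; k=3: 2040+1330+23·5·14=4980; k=4: 4225+0+23·19·14=10343 → min 4980 | B..F: k=2: 0+3850+8·28·12=6538; k=3: 1120+2170+8·5·12=3770; k=4: 1880+3192+8·19·12=6896; k=5: 3010+0+8·14·12=4354 → min 3770.
Length 6: A..F: k=1: 0+3770+23·8·12=5978; k=2: 5152+3850+23·28·12=16730; k=3: 2040+2170+23·5·12=5590; k=4: 4225+3192+23·19·12=12661; k=5: 4980+0+23·14·12=8844 → min 5590.
Optimal order: ((A·(B·C))·((D·E)·F)) with cost 5590.

5590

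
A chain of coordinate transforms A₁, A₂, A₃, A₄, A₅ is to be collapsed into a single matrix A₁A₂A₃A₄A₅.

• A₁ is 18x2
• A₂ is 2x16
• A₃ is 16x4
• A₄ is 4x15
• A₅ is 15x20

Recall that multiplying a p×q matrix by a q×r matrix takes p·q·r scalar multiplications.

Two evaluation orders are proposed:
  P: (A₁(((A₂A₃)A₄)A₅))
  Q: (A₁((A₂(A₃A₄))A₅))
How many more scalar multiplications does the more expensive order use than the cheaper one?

1192

Order P = (A₁(((A₂A₃)A₄)A₅)): (A₂A₃): 2×16 by 16×4 → 2×4, cost 2·16·4 = 128; ((A₂A₃)A₄): 2×4 by 4×15 → 2×15, cost 2·4·15 = 120; cumulative 248; (((A₂A₃)A₄)A₅): 2×15 by 15×20 → 2×20, cost 2·15·20 = 600; cumulative 848; (A₁(((A₂A₃)A₄)A₅)): 18×2 by 2×20 → 18×20, cost 18·2·20 = 720; cumulative 1568. Total 1568.
Order Q = (A₁((A₂(A₃A₄))A₅)): (A₃A₄): 16×4 by 4×15 → 16×15, cost 16·4·15 = 960; (A₂(A₃A₄)): 2×16 by 16×15 → 2×15, cost 2·16·15 = 480; cumulative 1440; ((A₂(A₃A₄))A₅): 2×15 by 15×20 → 2×20, cost 2·15·20 = 600; cumulative 2040; (A₁((A₂(A₃A₄))A₅)): 18×2 by 2×20 → 18×20, cost 18·2·20 = 720; cumulative 2760. Total 2760.
Difference: |1568 − 2760| = 1192.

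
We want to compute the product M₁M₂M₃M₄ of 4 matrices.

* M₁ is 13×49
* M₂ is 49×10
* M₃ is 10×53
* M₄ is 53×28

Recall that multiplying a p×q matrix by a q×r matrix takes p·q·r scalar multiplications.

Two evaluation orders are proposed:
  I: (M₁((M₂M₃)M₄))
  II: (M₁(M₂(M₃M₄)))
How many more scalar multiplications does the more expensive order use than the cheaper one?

Order I = (M₁((M₂M₃)M₄)): (M₂M₃): 49×10 by 10×53 → 49×53, cost 49·10·53 = 25970; ((M₂M₃)M₄): 49×53 by 53×28 → 49×28, cost 49·53·28 = 72716; cumulative 98686; (M₁((M₂M₃)M₄)): 13×49 by 49×28 → 13×28, cost 13·49·28 = 17836; cumulative 116522. Total 116522.
Order II = (M₁(M₂(M₃M₄))): (M₃M₄): 10×53 by 53×28 → 10×28, cost 10·53·28 = 14840; (M₂(M₃M₄)): 49×10 by 10×28 → 49×28, cost 49·10·28 = 13720; cumulative 28560; (M₁(M₂(M₃M₄))): 13×49 by 49×28 → 13×28, cost 13·49·28 = 17836; cumulative 46396. Total 46396.
Difference: |116522 − 46396| = 70126.

70126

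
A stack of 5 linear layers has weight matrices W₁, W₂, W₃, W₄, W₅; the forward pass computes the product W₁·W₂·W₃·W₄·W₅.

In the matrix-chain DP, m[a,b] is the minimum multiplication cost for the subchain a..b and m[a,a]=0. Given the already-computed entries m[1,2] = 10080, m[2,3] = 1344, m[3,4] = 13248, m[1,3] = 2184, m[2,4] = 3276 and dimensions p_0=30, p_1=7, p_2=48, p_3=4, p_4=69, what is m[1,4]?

10464

m[1,4] = min over k∈[1,3] of m[1,k]+m[k+1,4]+p_{0}·p_k·p_{4}.
k=1: 0 + 3276 + 30·7·69 = 17766; k=2: 10080 + 13248 + 30·48·69 = 122688; k=3: 2184 + 0 + 30·4·69 = 10464.
Minimum: 10464 at k=3.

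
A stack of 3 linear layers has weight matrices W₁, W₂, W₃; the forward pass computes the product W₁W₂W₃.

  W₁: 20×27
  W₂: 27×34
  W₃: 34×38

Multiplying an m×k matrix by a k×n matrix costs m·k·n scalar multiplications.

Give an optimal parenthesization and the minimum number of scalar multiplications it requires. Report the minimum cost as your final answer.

(W₁(W₂W₃)): cost 55404.
((W₁W₂)W₃): cost 44200.
Optimal: ((W₁W₂)W₃) with cost 44200.

44200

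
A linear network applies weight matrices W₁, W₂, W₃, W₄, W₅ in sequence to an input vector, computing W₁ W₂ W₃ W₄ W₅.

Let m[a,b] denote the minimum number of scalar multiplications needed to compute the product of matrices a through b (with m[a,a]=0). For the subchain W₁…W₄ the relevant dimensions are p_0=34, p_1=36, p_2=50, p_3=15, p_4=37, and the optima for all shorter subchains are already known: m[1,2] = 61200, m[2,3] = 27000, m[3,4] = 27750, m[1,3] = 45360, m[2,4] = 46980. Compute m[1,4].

m[1,4] = min over k∈[1,3] of m[1,k]+m[k+1,4]+p_{0}·p_k·p_{4}.
k=1: 0 + 46980 + 34·36·37 = 92268; k=2: 61200 + 27750 + 34·50·37 = 151850; k=3: 45360 + 0 + 34·15·37 = 64230.
Minimum: 64230 at k=3.

64230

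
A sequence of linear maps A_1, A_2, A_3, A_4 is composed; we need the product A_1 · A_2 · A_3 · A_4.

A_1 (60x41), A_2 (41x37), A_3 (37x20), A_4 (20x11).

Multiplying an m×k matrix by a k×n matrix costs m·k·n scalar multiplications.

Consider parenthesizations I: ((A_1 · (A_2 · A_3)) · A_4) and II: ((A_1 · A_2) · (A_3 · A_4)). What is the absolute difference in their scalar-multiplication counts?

30840

Order I = ((A_1 · (A_2 · A_3)) · A_4): (A_2 · A_3): 41×37 by 37×20 → 41×20, cost 41·37·20 = 30340; (A_1 · (A_2 · A_3)): 60×41 by 41×20 → 60×20, cost 60·41·20 = 49200; cumulative 79540; ((A_1 · (A_2 · A_3)) · A_4): 60×20 by 20×11 → 60×11, cost 60·20·11 = 13200; cumulative 92740. Total 92740.
Order II = ((A_1 · A_2) · (A_3 · A_4)): (A_1 · A_2): 60×41 by 41×37 → 60×37, cost 60·41·37 = 91020; (A_3 · A_4): 37×20 by 20×11 → 37×11, cost 37·20·11 = 8140; ((A_1 · A_2) · (A_3 · A_4)): 60×37 by 37×11 → 60×11, cost 60·37·11 = 24420; cumulative 123580. Total 123580.
Difference: |92740 − 123580| = 30840.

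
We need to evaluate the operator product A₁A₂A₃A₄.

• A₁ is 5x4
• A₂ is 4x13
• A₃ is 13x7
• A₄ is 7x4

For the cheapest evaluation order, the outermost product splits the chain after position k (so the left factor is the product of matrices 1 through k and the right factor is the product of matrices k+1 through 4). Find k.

1

Adjacent pairs: A₁A₂ = 5·4·13 = 260; A₂A₃ = 4·13·7 = 364; A₃A₄ = 13·7·4 = 364.
Length 3: A₁..A₃: k=1: 0+364+5·4·7=504; k=2: 260+0+5·13·7=715 → min 504 | A₂..A₄: k=2: 0+364+4·13·4=572; k=3: 364+0+4·7·4=476 → min 476.
Top-level splits: k=1: (A₁..A₁)·(A₂..A₄) → 0+476+5·4·4 = 556; k=2: (A₁..A₂)·(A₃..A₄) → 260+364+5·13·4 = 884; k=3: (A₁..A₃)·(A₄..A₄) → 504+0+5·7·4 = 644.
Best split is after A₁, i.e. k = 1.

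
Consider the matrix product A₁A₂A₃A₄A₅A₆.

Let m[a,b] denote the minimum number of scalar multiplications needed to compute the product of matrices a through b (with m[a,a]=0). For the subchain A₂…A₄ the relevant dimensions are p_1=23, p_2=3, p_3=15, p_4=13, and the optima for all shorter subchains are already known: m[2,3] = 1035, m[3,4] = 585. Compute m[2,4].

1482

m[2,4] = min over k∈[2,3] of m[2,k]+m[k+1,4]+p_{1}·p_k·p_{4}.
k=2: 0 + 585 + 23·3·13 = 1482; k=3: 1035 + 0 + 23·15·13 = 5520.
Minimum: 1482 at k=2.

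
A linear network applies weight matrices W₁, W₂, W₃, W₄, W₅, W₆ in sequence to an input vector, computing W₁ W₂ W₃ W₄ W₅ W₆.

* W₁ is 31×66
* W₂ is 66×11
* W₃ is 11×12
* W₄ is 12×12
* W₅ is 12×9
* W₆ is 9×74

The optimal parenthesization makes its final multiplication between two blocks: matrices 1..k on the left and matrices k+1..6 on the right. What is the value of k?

5

Adjacent pairs: W₁W₂ = 31·66·11 = 22506; W₂W₃ = 66·11·12 = 8712; W₃W₄ = 11·12·12 = 1584; W₄W₅ = 12·12·9 = 1296; W₅W₆ = 12·9·74 = 7992.
Length 3: W₁..W₃: k=1: 0+8712+31·66·12=33264; k=2: 22506+0+31·11·12=26598 → min 26598 | W₂..W₄: k=2: 0+1584+66·11·12=10296; k=3: 8712+0+66·12·12=18216 → min 10296 | W₃..W₅: k=3: 0+1296+11·12·9=2484; k=4: 1584+0+11·12·9=2772 → min 2484 | W₄..W₆: k=4: 0+7992+12·12·74=18648; k=5: 1296+0+12·9·74=9288 → min 9288.
Length 4: W₁..W₄: k=1: 0+10296+31·66·12=34848; k=2: 22506+1584+31·11·12=28182; k=3: 26598+0+31·12·12=31062 → min 28182 | W₂..W₅: k=2: 0+2484+66·11·9=9018; k=3: 8712+1296+66·12·9=17136; k=4: 10296+0+66·12·9=17424 → min 9018 | W₃..W₆: k=3: 0+9288+11·12·74=19056; k=4: 1584+7992+11·12·74=19344; k=5: 2484+0+11·9·74=9810 → min 9810.
Length 5: W₁..W₅: k=1: 0+9018+31·66·9=27432; k=2: 22506+2484+31·11·9=28059; k=3: 26598+1296+31·12·9=31242; k=4: 28182+0+31·12·9=31530 → min 27432 | W₂..W₆: k=2: 0+9810+66·11·74=63534; k=3: 8712+9288+66·12·74=76608; k=4: 10296+7992+66·12·74=76896; k=5: 9018+0+66·9·74=52974 → min 52974.
Top-level splits: k=1: (W₁..W₁)·(W₂..W₆) → 0+52974+31·66·74 = 204378; k=2: (W₁..W₂)·(W₃..W₆) → 22506+9810+31·11·74 = 57550; k=3: (W₁..W₃)·(W₄..W₆) → 26598+9288+31·12·74 = 63414; k=4: (W₁..W₄)·(W₅..W₆) → 28182+7992+31·12·74 = 63702; k=5: (W₁..W₅)·(W₆..W₆) → 27432+0+31·9·74 = 48078.
Best split is after W₅, i.e. k = 5.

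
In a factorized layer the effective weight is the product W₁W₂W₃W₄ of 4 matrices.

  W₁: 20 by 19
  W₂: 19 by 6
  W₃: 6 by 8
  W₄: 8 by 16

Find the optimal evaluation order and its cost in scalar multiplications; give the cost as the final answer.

4968

Adjacent pairs: W₁W₂ = 20·19·6 = 2280; W₂W₃ = 19·6·8 = 912; W₃W₄ = 6·8·16 = 768.
Length 3: W₁..W₃: k=1: 0+912+20·19·8=3952; k=2: 2280+0+20·6·8=3240 → min 3240 | W₂..W₄: k=2: 0+768+19·6·16=2592; k=3: 912+0+19·8·16=3344 → min 2592.
Length 4: W₁..W₄: k=1: 0+2592+20·19·16=8672; k=2: 2280+768+20·6·16=4968; k=3: 3240+0+20·8·16=5800 → min 4968.
Optimal parenthesization: ((W₁W₂)(W₃W₄)) with cost 4968.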